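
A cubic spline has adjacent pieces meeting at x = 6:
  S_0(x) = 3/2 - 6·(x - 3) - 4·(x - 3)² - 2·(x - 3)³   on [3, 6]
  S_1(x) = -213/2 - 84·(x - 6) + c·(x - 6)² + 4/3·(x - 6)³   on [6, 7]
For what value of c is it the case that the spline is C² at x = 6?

-22

S_0''(x) = -8 - 12·(x - 3), so S_0''(6) = -44. On the right, S_1''(6) = 2c, so c = -22.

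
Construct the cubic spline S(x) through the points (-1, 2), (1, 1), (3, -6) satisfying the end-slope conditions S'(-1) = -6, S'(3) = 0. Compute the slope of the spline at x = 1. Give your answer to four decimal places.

Let σ_i = S''(x_i). Step sizes h_i = 2, 2; slopes of the chords Δ_i = (y_(i+1) - y_i)/h_i = -1/2, -7/2.
  2·σ_0 + 8·σ_1 + 2·σ_2 = 6(Δ_1 - Δ_0) = -18
Clamped end conditions give two more equations: 2h_0·σ_0 + h_0·σ_1 = 6(Δ_0 - S'(-1)) = 33 and h_1·σ_1 + 2h_1·σ_2 = 6(S'(3) - Δ_1) = 21.
Forward elimination and back-substitution give σ_0 = 12, σ_1 = -15/2, σ_2 = 9.
On [1, 3], S'(x) = b_1 + 2c_1·(x - 1) + 3d_1·(x - 1)² with b_1 = Δ_1 - h_1(2σ_1 + σ_2)/6 = -3/2, c_1 = σ_1/2 = -15/4, d_1 = (σ_2 - σ_1)/(6h_1) = 11/8. So S'(1) = -3/2.

-1.5000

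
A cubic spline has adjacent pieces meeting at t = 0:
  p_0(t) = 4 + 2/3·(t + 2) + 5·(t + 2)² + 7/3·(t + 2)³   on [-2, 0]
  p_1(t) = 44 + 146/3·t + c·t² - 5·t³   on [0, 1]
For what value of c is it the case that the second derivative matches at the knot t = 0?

p_0''(t) = 10 + 14·(t + 2), so p_0''(0) = 38. On the right, p_1''(0) = 2c, so c = 19.

19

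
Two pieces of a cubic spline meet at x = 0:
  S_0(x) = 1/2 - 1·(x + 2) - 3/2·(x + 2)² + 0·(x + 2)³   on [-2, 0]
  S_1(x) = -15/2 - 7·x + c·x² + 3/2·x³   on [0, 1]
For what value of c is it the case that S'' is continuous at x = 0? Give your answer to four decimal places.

-1.5000

S_0''(x) = -3 + 0·(x + 2), so S_0''(0) = -3. On the right, S_1''(0) = 2c, so c = -3/2.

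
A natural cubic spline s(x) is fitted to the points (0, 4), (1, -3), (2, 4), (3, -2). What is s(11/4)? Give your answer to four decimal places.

Write M_i for s''(x_i). With h_i = 1, 1, 1 and divided differences Δ_i = -7, 7, -6, the continuity of s' gives the tridiagonal system
  1·M_0 + 4·M_1 + 1·M_2 = 6(Δ_1 - Δ_0) = 84
  1·M_1 + 4·M_2 + 1·M_3 = 6(Δ_2 - Δ_1) = -78
Natural end conditions: M_0 = M_3 = 0.
Solving: M_0 = 0, M_1 = 138/5, M_2 = -132/5, M_3 = 0.
On [2, 3], s(x) = 4 + 14/5·(x - 2) - 66/5·(x - 2)² + 22/5·(x - 2)³.
With (x - 2) = 3/4: s(11/4) = 17/32.

0.5313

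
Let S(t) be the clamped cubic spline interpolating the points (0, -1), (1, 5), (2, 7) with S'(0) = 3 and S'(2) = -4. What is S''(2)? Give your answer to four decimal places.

-15.5000

Put M_i = S'' at the i-th knot. Here h = (1, 1) and Δ = (6, 2), so the interior equations h_(i-1)·M_(i-1) + 2(h_(i-1)+h_i)·M_i + h_i·M_(i+1) = 6(Δ_i − Δ_(i-1)) read
  1·M_0 + 4·M_1 + 1·M_2 = 6(Δ_1 - Δ_0) = -24
Clamped end conditions give two more equations: 2h_0·M_0 + h_0·M_1 = 6(Δ_0 - S'(0)) = 18 and h_1·M_1 + 2h_1·M_2 = 6(S'(2) - Δ_1) = -36.
Solving: M_0 = 23/2, M_1 = -5, M_2 = -31/2.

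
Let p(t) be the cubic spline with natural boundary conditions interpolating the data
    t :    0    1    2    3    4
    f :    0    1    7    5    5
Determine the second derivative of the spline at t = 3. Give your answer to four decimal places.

With m_i denoting the second derivative at x_i, h_i = 1, 1, 1, 1, and Δ_i = (y_(i+1) − y_i)/h_i = 1, 6, -2, 0:
  1·m_0 + 4·m_1 + 1·m_2 = 6(Δ_1 - Δ_0) = 30
  1·m_1 + 4·m_2 + 1·m_3 = 6(Δ_2 - Δ_1) = -48
  1·m_2 + 4·m_3 + 1·m_4 = 6(Δ_3 - Δ_2) = 12
Natural end conditions: m_0 = m_4 = 0.
Solving the tridiagonal system: m_0 = 0, m_1 = 327/28, m_2 = -117/7, m_3 = 201/28, m_4 = 0.

7.1786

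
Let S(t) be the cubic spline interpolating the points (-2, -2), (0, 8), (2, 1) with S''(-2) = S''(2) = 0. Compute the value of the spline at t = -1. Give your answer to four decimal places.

With M_i denoting the second derivative at x_i, h_i = 2, 2, and Δ_i = (y_(i+1) − y_i)/h_i = 5, -7/2:
  2·M_0 + 8·M_1 + 2·M_2 = 6(Δ_1 - Δ_0) = -51
Natural end conditions: M_0 = M_2 = 0.
Hence M_0 = 0, M_1 = -51/8, M_2 = 0.
On [-2, 0], S(t) = -2 + 57/8·(t + 2) + 0·(t + 2)² - 17/32·(t + 2)³.
With (t + 2) = 1: S(-1) = 147/32.

4.5938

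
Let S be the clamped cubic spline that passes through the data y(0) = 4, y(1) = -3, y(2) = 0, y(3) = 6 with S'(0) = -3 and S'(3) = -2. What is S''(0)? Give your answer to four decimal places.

-21.3333

With m_i denoting the second derivative at x_i, h_i = 1, 1, 1, and Δ_i = (y_(i+1) − y_i)/h_i = -7, 3, 6:
  1·m_0 + 4·m_1 + 1·m_2 = 6(Δ_1 - Δ_0) = 60
  1·m_1 + 4·m_2 + 1·m_3 = 6(Δ_2 - Δ_1) = 18
Clamped end conditions give two more equations: 2h_0·m_0 + h_0·m_1 = 6(Δ_0 - S'(0)) = -24 and h_2·m_2 + 2h_2·m_3 = 6(S'(3) - Δ_2) = -48.
Forward elimination and back-substitution give m_0 = -64/3, m_1 = 56/3, m_2 = 20/3, m_3 = -82/3.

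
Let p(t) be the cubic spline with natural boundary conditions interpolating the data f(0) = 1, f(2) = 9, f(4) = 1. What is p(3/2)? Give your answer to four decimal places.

8.3125

Put m_i = p'' at the i-th knot. Here h = (2, 2) and Δ = (4, -4), so the interior equations h_(i-1)·m_(i-1) + 2(h_(i-1)+h_i)·m_i + h_i·m_(i+1) = 6(Δ_i − Δ_(i-1)) read
  2·m_0 + 8·m_1 + 2·m_2 = 6(Δ_1 - Δ_0) = -48
Natural end conditions: m_0 = m_2 = 0.
Hence m_0 = 0, m_1 = -6, m_2 = 0.
On [0, 2], p(t) = 1 + 6·t + 0·t² - 1/2·t³.
With t = 3/2: p(3/2) = 133/16.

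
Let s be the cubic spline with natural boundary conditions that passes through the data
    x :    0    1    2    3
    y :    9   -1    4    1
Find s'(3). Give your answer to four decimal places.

Let M_i = s''(x_i). Step sizes h_i = 1, 1, 1; slopes of the chords Δ_i = (y_(i+1) - y_i)/h_i = -10, 5, -3.
  1·M_0 + 4·M_1 + 1·M_2 = 6(Δ_1 - Δ_0) = 90
  1·M_1 + 4·M_2 + 1·M_3 = 6(Δ_2 - Δ_1) = -48
Natural end conditions: M_0 = M_3 = 0.
Forward elimination and back-substitution give M_0 = 0, M_1 = 136/5, M_2 = -94/5, M_3 = 0.
On [2, 3], s'(x) = b_2 + 2c_2·(x - 2) + 3d_2·(x - 2)² with b_2 = Δ_2 - h_2(2M_2 + M_3)/6 = 49/15, c_2 = M_2/2 = -47/5, d_2 = (M_3 - M_2)/(6h_2) = 47/15. So s'(3) = -92/15.

-6.1333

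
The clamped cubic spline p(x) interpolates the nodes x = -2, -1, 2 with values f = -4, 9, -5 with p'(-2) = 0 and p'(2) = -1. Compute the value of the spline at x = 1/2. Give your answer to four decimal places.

With σ_i denoting the second derivative at x_i, h_i = 1, 3, and Δ_i = (y_(i+1) − y_i)/h_i = 13, -14/3:
  1·σ_0 + 8·σ_1 + 3·σ_2 = 6(Δ_1 - Δ_0) = -106
Clamped end conditions give two more equations: 2h_0·σ_0 + h_0·σ_1 = 6(Δ_0 - p'(-2)) = 78 and h_1·σ_1 + 2h_1·σ_2 = 6(p'(2) - Δ_1) = 22.
Solving: σ_0 = 52, σ_1 = -26, σ_2 = 50/3.
On [-1, 2], p(x) = 9 + 13·(x + 1) - 13·(x + 1)² + 64/27·(x + 1)³.
With (x + 1) = 3/2: p(1/2) = 29/4.

7.2500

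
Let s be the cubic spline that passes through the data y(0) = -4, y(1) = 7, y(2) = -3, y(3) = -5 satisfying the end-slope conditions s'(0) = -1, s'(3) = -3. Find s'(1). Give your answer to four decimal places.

3.2667

Put m_i = s'' at the i-th knot. Here h = (1, 1, 1) and Δ = (11, -10, -2), so the interior equations h_(i-1)·m_(i-1) + 2(h_(i-1)+h_i)·m_i + h_i·m_(i+1) = 6(Δ_i − Δ_(i-1)) read
  1·m_0 + 4·m_1 + 1·m_2 = 6(Δ_1 - Δ_0) = -126
  1·m_1 + 4·m_2 + 1·m_3 = 6(Δ_2 - Δ_1) = 48
Clamped end conditions give two more equations: 2h_0·m_0 + h_0·m_1 = 6(Δ_0 - s'(0)) = 72 and h_2·m_2 + 2h_2·m_3 = 6(s'(3) - Δ_2) = -6.
Hence m_0 = 952/15, m_1 = -824/15, m_2 = 454/15, m_3 = -272/15.
On [1, 2], s'(x) = b_1 + 2c_1·(x - 1) + 3d_1·(x - 1)² with b_1 = Δ_1 - h_1(2m_1 + m_2)/6 = 49/15, c_1 = m_1/2 = -412/15, d_1 = (m_2 - m_1)/(6h_1) = 71/5. So s'(1) = 49/15.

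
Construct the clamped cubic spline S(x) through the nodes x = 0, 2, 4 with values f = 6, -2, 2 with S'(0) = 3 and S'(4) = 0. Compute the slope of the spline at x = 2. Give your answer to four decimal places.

Write M_i for S''(x_i). With h_i = 2, 2 and divided differences Δ_i = -4, 2, the continuity of S' gives the tridiagonal system
  2·M_0 + 8·M_1 + 2·M_2 = 6(Δ_1 - Δ_0) = 36
Clamped end conditions give two more equations: 2h_0·M_0 + h_0·M_1 = 6(Δ_0 - S'(0)) = -42 and h_1·M_1 + 2h_1·M_2 = 6(S'(4) - Δ_1) = -12.
Solving the tridiagonal system: M_0 = -63/4, M_1 = 21/2, M_2 = -33/4.
On [2, 4], S'(x) = b_1 + 2c_1·(x - 2) + 3d_1·(x - 2)² with b_1 = Δ_1 - h_1(2M_1 + M_2)/6 = -9/4, c_1 = M_1/2 = 21/4, d_1 = (M_2 - M_1)/(6h_1) = -25/16. So S'(2) = -9/4.

-2.2500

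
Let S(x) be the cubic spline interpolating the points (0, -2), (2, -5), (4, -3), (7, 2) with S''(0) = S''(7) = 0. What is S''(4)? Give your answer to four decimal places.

Let M_i = S''(x_i). Step sizes h_i = 2, 2, 3; slopes of the chords Δ_i = (y_(i+1) - y_i)/h_i = -3/2, 1, 5/3.
  2·M_0 + 8·M_1 + 2·M_2 = 6(Δ_1 - Δ_0) = 15
  2·M_1 + 10·M_2 + 3·M_3 = 6(Δ_2 - Δ_1) = 4
Natural end conditions: M_0 = M_3 = 0.
Hence M_0 = 0, M_1 = 71/38, M_2 = 1/38, M_3 = 0.

0.0263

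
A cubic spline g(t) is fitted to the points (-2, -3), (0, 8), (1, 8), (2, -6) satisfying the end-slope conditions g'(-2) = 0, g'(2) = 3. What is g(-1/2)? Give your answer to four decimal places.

4.2869

Write M_i for g''(x_i). With h_i = 2, 1, 1 and divided differences Δ_i = 11/2, 0, -14, the continuity of g' gives the tridiagonal system
  2·M_0 + 6·M_1 + 1·M_2 = 6(Δ_1 - Δ_0) = -33
  1·M_1 + 4·M_2 + 1·M_3 = 6(Δ_2 - Δ_1) = -84
Clamped end conditions give two more equations: 2h_0·M_0 + h_0·M_1 = 6(Δ_0 - g'(-2)) = 33 and h_2·M_2 + 2h_2·M_3 = 6(g'(2) - Δ_2) = 102.
Solving the tridiagonal system: M_0 = 207/22, M_1 = -51/22, M_2 = -417/11, M_3 = 1539/22.
On [-2, 0], g(t) = -3 + 0·(t + 2) + 207/44·(t + 2)² - 43/44·(t + 2)³.
With (t + 2) = 3/2: g(-1/2) = 1509/352.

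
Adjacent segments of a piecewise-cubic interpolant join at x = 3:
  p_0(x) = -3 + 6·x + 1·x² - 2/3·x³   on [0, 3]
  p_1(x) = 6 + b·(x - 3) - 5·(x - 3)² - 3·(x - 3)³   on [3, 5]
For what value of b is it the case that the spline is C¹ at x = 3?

-6

p_0'(x) = 6 + 2·x - 2·x², so p_0'(3) = -6. On the right, p_1'(3) = b, so b = -6.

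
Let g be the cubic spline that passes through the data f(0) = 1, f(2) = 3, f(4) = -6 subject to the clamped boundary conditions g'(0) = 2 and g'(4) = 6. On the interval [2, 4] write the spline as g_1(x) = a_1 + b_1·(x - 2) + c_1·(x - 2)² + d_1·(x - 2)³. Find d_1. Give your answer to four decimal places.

Let M_i = g''(x_i). Step sizes h_i = 2, 2; slopes of the chords Δ_i = (y_(i+1) - y_i)/h_i = 1, -9/2.
  2·M_0 + 8·M_1 + 2·M_2 = 6(Δ_1 - Δ_0) = -33
Clamped end conditions give two more equations: 2h_0·M_0 + h_0·M_1 = 6(Δ_0 - g'(0)) = -6 and h_1·M_1 + 2h_1·M_2 = 6(g'(4) - Δ_1) = 63.
Solving the tridiagonal system: M_0 = 29/8, M_1 = -41/4, M_2 = 167/8.
On [2, 4], with g_1(x) = a_1 + b_1·(x - 2) + c_1·(x - 2)² + d_1·(x - 2)³: c_1 = M_1/2 = -41/8, d_1 = (M_2 - M_1)/(6h_1) = 83/32, b_1 = Δ_1 - h_1(2M_1 + M_2)/6 = -37/8.

2.5938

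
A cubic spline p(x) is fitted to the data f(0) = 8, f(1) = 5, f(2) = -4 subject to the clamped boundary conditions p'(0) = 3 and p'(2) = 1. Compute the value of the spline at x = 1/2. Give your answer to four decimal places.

Write σ_i for p''(x_i). With h_i = 1, 1 and divided differences Δ_i = -3, -9, the continuity of p' gives the tridiagonal system
  1·σ_0 + 4·σ_1 + 1·σ_2 = 6(Δ_1 - Δ_0) = -36
Clamped end conditions give two more equations: 2h_0·σ_0 + h_0·σ_1 = 6(Δ_0 - p'(0)) = -36 and h_1·σ_1 + 2h_1·σ_2 = 6(p'(2) - Δ_1) = 60.
Hence σ_0 = -10, σ_1 = -16, σ_2 = 38.
On [0, 1], p(x) = 8 + 3·x - 5·x² - 1·x³.
With x = 1/2: p(1/2) = 65/8.

8.1250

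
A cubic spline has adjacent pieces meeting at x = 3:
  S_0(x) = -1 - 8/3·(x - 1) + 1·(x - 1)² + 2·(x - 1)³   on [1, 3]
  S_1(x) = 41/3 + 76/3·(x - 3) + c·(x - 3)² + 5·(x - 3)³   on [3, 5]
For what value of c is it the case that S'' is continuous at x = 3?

S_0''(x) = 2 + 12·(x - 1), so S_0''(3) = 26. On the right, S_1''(3) = 2c, so c = 13.

13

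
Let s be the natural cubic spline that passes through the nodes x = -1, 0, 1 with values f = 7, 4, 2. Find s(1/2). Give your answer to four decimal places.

Write σ_i for s''(x_i). With h_i = 1, 1 and divided differences Δ_i = -3, -2, the continuity of s' gives the tridiagonal system
  1·σ_0 + 4·σ_1 + 1·σ_2 = 6(Δ_1 - Δ_0) = 6
Natural end conditions: σ_0 = σ_2 = 0.
Solving the tridiagonal system: σ_0 = 0, σ_1 = 3/2, σ_2 = 0.
On [0, 1], s(x) = 4 - 5/2·x + 3/4·x² - 1/4·x³.
With x = 1/2: s(1/2) = 93/32.

2.9063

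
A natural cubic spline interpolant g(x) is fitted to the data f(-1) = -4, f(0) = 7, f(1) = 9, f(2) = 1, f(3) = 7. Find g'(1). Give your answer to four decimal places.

-5.8750

With M_i denoting the second derivative at x_i, h_i = 1, 1, 1, 1, and Δ_i = (y_(i+1) − y_i)/h_i = 11, 2, -8, 6:
  1·M_0 + 4·M_1 + 1·M_2 = 6(Δ_1 - Δ_0) = -54
  1·M_1 + 4·M_2 + 1·M_3 = 6(Δ_2 - Δ_1) = -60
  1·M_2 + 4·M_3 + 1·M_4 = 6(Δ_3 - Δ_2) = 84
Natural end conditions: M_0 = M_4 = 0.
Solving: M_0 = 0, M_1 = -243/28, M_2 = -135/7, M_3 = 723/28, M_4 = 0.
On [1, 2], g'(x) = b_2 + 2c_2·(x - 1) + 3d_2·(x - 1)² with b_2 = Δ_2 - h_2(2M_2 + M_3)/6 = -47/8, c_2 = M_2/2 = -135/14, d_2 = (M_3 - M_2)/(6h_2) = 421/56. So g'(1) = -47/8.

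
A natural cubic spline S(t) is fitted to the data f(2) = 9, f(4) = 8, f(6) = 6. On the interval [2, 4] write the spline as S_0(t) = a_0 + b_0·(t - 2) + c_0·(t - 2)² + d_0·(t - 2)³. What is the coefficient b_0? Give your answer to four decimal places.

-0.3750

Write σ_i for S''(x_i). With h_i = 2, 2 and divided differences Δ_i = -1/2, -1, the continuity of S' gives the tridiagonal system
  2·σ_0 + 8·σ_1 + 2·σ_2 = 6(Δ_1 - Δ_0) = -3
Natural end conditions: σ_0 = σ_2 = 0.
Solving the tridiagonal system: σ_0 = 0, σ_1 = -3/8, σ_2 = 0.
On [2, 4], with S_0(t) = a_0 + b_0·(t - 2) + c_0·(t - 2)² + d_0·(t - 2)³: c_0 = σ_0/2 = 0, d_0 = (σ_1 - σ_0)/(6h_0) = -1/32, b_0 = Δ_0 - h_0(2σ_0 + σ_1)/6 = -3/8.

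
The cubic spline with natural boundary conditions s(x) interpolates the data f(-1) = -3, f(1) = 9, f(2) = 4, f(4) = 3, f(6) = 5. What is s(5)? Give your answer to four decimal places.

4.1377

Write M_i for s''(x_i). With h_i = 2, 1, 2, 2 and divided differences Δ_i = 6, -5, -1/2, 1, the continuity of s' gives the tridiagonal system
  2·M_0 + 6·M_1 + 1·M_2 = 6(Δ_1 - Δ_0) = -66
  1·M_1 + 6·M_2 + 2·M_3 = 6(Δ_2 - Δ_1) = 27
  2·M_2 + 8·M_3 + 2·M_4 = 6(Δ_3 - Δ_2) = 9
Natural end conditions: M_0 = M_4 = 0.
Forward elimination and back-substitution give M_0 = 0, M_1 = -1551/128, M_2 = 429/64, M_3 = -141/256, M_4 = 0.
On [4, 6], s(x) = 3 + 175/128·(x - 4) - 141/512·(x - 4)² + 47/1024·(x - 4)³.
With (x - 4) = 1: s(5) = 4237/1024.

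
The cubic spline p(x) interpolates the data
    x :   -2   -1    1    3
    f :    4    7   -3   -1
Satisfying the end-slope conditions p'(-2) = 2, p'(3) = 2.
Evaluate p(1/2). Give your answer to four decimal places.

Write M_i for p''(x_i). With h_i = 1, 2, 2 and divided differences Δ_i = 3, -5, 1, the continuity of p' gives the tridiagonal system
  1·M_0 + 6·M_1 + 2·M_2 = 6(Δ_1 - Δ_0) = -48
  2·M_1 + 8·M_2 + 2·M_3 = 6(Δ_2 - Δ_1) = 36
Clamped end conditions give two more equations: 2h_0·M_0 + h_0·M_1 = 6(Δ_0 - p'(-2)) = 6 and h_2·M_2 + 2h_2·M_3 = 6(p'(3) - Δ_2) = 6.
Solving the tridiagonal system: M_0 = 210/23, M_1 = -282/23, M_2 = 189/23, M_3 = -60/23.
On [-1, 1], p(x) = 7 + 10/23·(x + 1) - 141/23·(x + 1)² + 157/92·(x + 1)³.
With (x + 1) = 3/2: p(1/2) = -281/736.

-0.3818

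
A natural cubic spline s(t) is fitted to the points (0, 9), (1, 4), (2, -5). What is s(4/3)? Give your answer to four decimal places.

1.3704

With M_i denoting the second derivative at x_i, h_i = 1, 1, and Δ_i = (y_(i+1) − y_i)/h_i = -5, -9:
  1·M_0 + 4·M_1 + 1·M_2 = 6(Δ_1 - Δ_0) = -24
Natural end conditions: M_0 = M_2 = 0.
Solving the tridiagonal system: M_0 = 0, M_1 = -6, M_2 = 0.
On [1, 2], s(t) = 4 - 7·(t - 1) - 3·(t - 1)² + 1·(t - 1)³.
With (t - 1) = 1/3: s(4/3) = 37/27.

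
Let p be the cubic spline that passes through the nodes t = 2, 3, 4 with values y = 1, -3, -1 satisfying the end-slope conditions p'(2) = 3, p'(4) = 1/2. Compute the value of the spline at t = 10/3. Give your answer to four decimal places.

Write M_i for p''(x_i). With h_i = 1, 1 and divided differences Δ_i = -4, 2, the continuity of p' gives the tridiagonal system
  1·M_0 + 4·M_1 + 1·M_2 = 6(Δ_1 - Δ_0) = 36
Clamped end conditions give two more equations: 2h_0·M_0 + h_0·M_1 = 6(Δ_0 - p'(2)) = -42 and h_1·M_1 + 2h_1·M_2 = 6(p'(4) - Δ_1) = -9.
Hence M_0 = -125/4, M_1 = 41/2, M_2 = -59/4.
On [3, 4], p(t) = -3 - 19/8·(t - 3) + 41/4·(t - 3)² - 47/8·(t - 3)³.
With (t - 3) = 1/3: p(10/3) = -155/54.

-2.8704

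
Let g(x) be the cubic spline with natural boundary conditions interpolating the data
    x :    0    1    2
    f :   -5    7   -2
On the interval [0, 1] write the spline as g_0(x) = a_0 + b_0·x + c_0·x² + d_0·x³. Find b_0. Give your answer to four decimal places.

17.2500

With m_i denoting the second derivative at x_i, h_i = 1, 1, and Δ_i = (y_(i+1) − y_i)/h_i = 12, -9:
  1·m_0 + 4·m_1 + 1·m_2 = 6(Δ_1 - Δ_0) = -126
Natural end conditions: m_0 = m_2 = 0.
Hence m_0 = 0, m_1 = -63/2, m_2 = 0.
On [0, 1], with g_0(x) = a_0 + b_0·x + c_0·x² + d_0·x³: c_0 = m_0/2 = 0, d_0 = (m_1 - m_0)/(6h_0) = -21/4, b_0 = Δ_0 - h_0(2m_0 + m_1)/6 = 69/4.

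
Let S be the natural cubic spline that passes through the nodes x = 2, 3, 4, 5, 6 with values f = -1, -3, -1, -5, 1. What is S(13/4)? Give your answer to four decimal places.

Let M_i = S''(x_i). Step sizes h_i = 1, 1, 1, 1; slopes of the chords Δ_i = (y_(i+1) - y_i)/h_i = -2, 2, -4, 6.
  1·M_0 + 4·M_1 + 1·M_2 = 6(Δ_1 - Δ_0) = 24
  1·M_1 + 4·M_2 + 1·M_3 = 6(Δ_2 - Δ_1) = -36
  1·M_2 + 4·M_3 + 1·M_4 = 6(Δ_3 - Δ_2) = 60
Natural end conditions: M_0 = M_4 = 0.
Hence M_0 = 0, M_1 = 141/14, M_2 = -114/7, M_3 = 267/14, M_4 = 0.
On [3, 4], S(x) = -3 + 19/14·(x - 3) + 141/28·(x - 3)² - 123/28·(x - 3)³.
With (x - 3) = 1/4: S(13/4) = -4327/1792.

-2.4146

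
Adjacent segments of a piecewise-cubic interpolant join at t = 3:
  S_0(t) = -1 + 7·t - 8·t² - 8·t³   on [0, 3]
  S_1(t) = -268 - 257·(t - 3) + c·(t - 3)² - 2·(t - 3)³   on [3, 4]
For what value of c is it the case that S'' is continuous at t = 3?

S_0''(t) = -16 - 48·t, so S_0''(3) = -160. On the right, S_1''(3) = 2c, so c = -80.

-80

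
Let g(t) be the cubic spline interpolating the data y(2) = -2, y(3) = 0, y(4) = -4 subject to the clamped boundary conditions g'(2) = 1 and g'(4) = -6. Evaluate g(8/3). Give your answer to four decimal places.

Put σ_i = g'' at the i-th knot. Here h = (1, 1) and Δ = (2, -4), so the interior equations h_(i-1)·σ_(i-1) + 2(h_(i-1)+h_i)·σ_i + h_i·σ_(i+1) = 6(Δ_i − Δ_(i-1)) read
  1·σ_0 + 4·σ_1 + 1·σ_2 = 6(Δ_1 - Δ_0) = -36
Clamped end conditions give two more equations: 2h_0·σ_0 + h_0·σ_1 = 6(Δ_0 - g'(2)) = 6 and h_1·σ_1 + 2h_1·σ_2 = 6(g'(4) - Δ_1) = -12.
Solving the tridiagonal system: σ_0 = 17/2, σ_1 = -11, σ_2 = -1/2.
On [2, 3], g(t) = -2 + 1·(t - 2) + 17/4·(t - 2)² - 13/4·(t - 2)³.
With (t - 2) = 2/3: g(8/3) = -11/27.

-0.4074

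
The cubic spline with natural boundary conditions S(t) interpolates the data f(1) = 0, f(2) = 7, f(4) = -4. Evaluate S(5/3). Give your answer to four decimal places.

Put m_i = S'' at the i-th knot. Here h = (1, 2) and Δ = (7, -11/2), so the interior equations h_(i-1)·m_(i-1) + 2(h_(i-1)+h_i)·m_i + h_i·m_(i+1) = 6(Δ_i − Δ_(i-1)) read
  1·m_0 + 6·m_1 + 2·m_2 = 6(Δ_1 - Δ_0) = -75
Natural end conditions: m_0 = m_2 = 0.
Hence m_0 = 0, m_1 = -25/2, m_2 = 0.
On [1, 2], S(t) = 0 + 109/12·(t - 1) + 0·(t - 1)² - 25/12·(t - 1)³.
With (t - 1) = 2/3: S(5/3) = 881/162.

5.4383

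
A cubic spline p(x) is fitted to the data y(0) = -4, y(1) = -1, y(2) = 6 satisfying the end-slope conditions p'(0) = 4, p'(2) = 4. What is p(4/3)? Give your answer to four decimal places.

Let M_i = p''(x_i). Step sizes h_i = 1, 1; slopes of the chords Δ_i = (y_(i+1) - y_i)/h_i = 3, 7.
  1·M_0 + 4·M_1 + 1·M_2 = 6(Δ_1 - Δ_0) = 24
Clamped end conditions give two more equations: 2h_0·M_0 + h_0·M_1 = 6(Δ_0 - p'(0)) = -6 and h_1·M_1 + 2h_1·M_2 = 6(p'(2) - Δ_1) = -18.
Forward elimination and back-substitution give M_0 = -9, M_1 = 12, M_2 = -15.
On [1, 2], p(x) = -1 + 11/2·(x - 1) + 6·(x - 1)² - 9/2·(x - 1)³.
With (x - 1) = 1/3: p(4/3) = 4/3.

1.3333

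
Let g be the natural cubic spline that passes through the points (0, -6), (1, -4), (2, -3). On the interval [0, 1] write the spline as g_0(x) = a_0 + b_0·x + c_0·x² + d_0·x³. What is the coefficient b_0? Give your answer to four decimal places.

2.2500

Put σ_i = g'' at the i-th knot. Here h = (1, 1) and Δ = (2, 1), so the interior equations h_(i-1)·σ_(i-1) + 2(h_(i-1)+h_i)·σ_i + h_i·σ_(i+1) = 6(Δ_i − Δ_(i-1)) read
  1·σ_0 + 4·σ_1 + 1·σ_2 = 6(Δ_1 - Δ_0) = -6
Natural end conditions: σ_0 = σ_2 = 0.
Hence σ_0 = 0, σ_1 = -3/2, σ_2 = 0.
On [0, 1], with g_0(x) = a_0 + b_0·x + c_0·x² + d_0·x³: c_0 = σ_0/2 = 0, d_0 = (σ_1 - σ_0)/(6h_0) = -1/4, b_0 = Δ_0 - h_0(2σ_0 + σ_1)/6 = 9/4.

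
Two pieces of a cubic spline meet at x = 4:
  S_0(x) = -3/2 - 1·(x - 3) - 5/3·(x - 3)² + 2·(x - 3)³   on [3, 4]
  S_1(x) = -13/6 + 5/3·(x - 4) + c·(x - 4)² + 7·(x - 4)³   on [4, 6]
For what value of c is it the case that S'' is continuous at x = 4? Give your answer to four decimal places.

S_0''(x) = -10/3 + 12·(x - 3), so S_0''(4) = 26/3. On the right, S_1''(4) = 2c, so c = 13/3.

4.3333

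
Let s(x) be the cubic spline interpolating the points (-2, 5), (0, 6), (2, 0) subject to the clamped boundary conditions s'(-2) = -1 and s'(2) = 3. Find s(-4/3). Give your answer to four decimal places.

Let M_i = s''(x_i). Step sizes h_i = 2, 2; slopes of the chords Δ_i = (y_(i+1) - y_i)/h_i = 1/2, -3.
  2·M_0 + 8·M_1 + 2·M_2 = 6(Δ_1 - Δ_0) = -21
Clamped end conditions give two more equations: 2h_0·M_0 + h_0·M_1 = 6(Δ_0 - s'(-2)) = 9 and h_1·M_1 + 2h_1·M_2 = 6(s'(2) - Δ_1) = 36.
Forward elimination and back-substitution give M_0 = 47/8, M_1 = -29/4, M_2 = 101/8.
On [-2, 0], s(x) = 5 - 1·(x + 2) + 47/16·(x + 2)² - 35/32·(x + 2)³.
With (x + 2) = 2/3: s(-4/3) = 287/54.

5.3148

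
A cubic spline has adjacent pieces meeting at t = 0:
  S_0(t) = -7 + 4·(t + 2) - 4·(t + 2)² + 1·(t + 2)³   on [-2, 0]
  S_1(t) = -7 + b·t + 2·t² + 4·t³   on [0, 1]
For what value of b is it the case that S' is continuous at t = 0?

S_0'(t) = 4 - 8·(t + 2) + 3·(t + 2)², so S_0'(0) = 0. On the right, S_1'(0) = b, so b = 0.

0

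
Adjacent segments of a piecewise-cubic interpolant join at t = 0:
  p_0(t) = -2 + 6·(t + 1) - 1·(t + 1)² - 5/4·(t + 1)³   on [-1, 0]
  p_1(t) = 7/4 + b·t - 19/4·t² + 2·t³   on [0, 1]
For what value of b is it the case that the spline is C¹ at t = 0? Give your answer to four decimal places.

p_0'(t) = 6 - 2·(t + 1) - 15/4·(t + 1)², so p_0'(0) = 1/4. On the right, p_1'(0) = b, so b = 1/4.

0.2500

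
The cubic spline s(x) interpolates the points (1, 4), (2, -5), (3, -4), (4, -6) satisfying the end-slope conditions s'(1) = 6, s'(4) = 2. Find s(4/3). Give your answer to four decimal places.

3.1235

Let M_i = s''(x_i). Step sizes h_i = 1, 1, 1; slopes of the chords Δ_i = (y_(i+1) - y_i)/h_i = -9, 1, -2.
  1·M_0 + 4·M_1 + 1·M_2 = 6(Δ_1 - Δ_0) = 60
  1·M_1 + 4·M_2 + 1·M_3 = 6(Δ_2 - Δ_1) = -18
Clamped end conditions give two more equations: 2h_0·M_0 + h_0·M_1 = 6(Δ_0 - s'(1)) = -90 and h_2·M_2 + 2h_2·M_3 = 6(s'(4) - Δ_2) = 24.
Hence M_0 = -188/3, M_1 = 106/3, M_2 = -56/3, M_3 = 64/3.
On [1, 2], s(x) = 4 + 6·(x - 1) - 94/3·(x - 1)² + 49/3·(x - 1)³.
With (x - 1) = 1/3: s(4/3) = 253/81.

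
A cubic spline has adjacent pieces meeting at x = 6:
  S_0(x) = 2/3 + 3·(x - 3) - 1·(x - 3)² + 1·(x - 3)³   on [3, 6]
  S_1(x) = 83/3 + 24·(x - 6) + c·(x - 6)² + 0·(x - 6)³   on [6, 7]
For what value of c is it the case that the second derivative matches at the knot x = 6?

8

S_0''(x) = -2 + 6·(x - 3), so S_0''(6) = 16. On the right, S_1''(6) = 2c, so c = 8.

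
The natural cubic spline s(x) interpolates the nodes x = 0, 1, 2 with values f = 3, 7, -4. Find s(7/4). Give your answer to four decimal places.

Write M_i for s''(x_i). With h_i = 1, 1 and divided differences Δ_i = 4, -11, the continuity of s' gives the tridiagonal system
  1·M_0 + 4·M_1 + 1·M_2 = 6(Δ_1 - Δ_0) = -90
Natural end conditions: M_0 = M_2 = 0.
Hence M_0 = 0, M_1 = -45/2, M_2 = 0.
On [1, 2], s(x) = 7 - 7/2·(x - 1) - 45/4·(x - 1)² + 15/4·(x - 1)³.
With (x - 1) = 3/4: s(7/4) = -95/256.

-0.3711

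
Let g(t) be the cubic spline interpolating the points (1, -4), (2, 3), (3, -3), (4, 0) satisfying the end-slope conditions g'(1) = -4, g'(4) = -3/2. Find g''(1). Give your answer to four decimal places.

53.2667

Write σ_i for g''(x_i). With h_i = 1, 1, 1 and divided differences Δ_i = 7, -6, 3, the continuity of g' gives the tridiagonal system
  1·σ_0 + 4·σ_1 + 1·σ_2 = 6(Δ_1 - Δ_0) = -78
  1·σ_1 + 4·σ_2 + 1·σ_3 = 6(Δ_2 - Δ_1) = 54
Clamped end conditions give two more equations: 2h_0·σ_0 + h_0·σ_1 = 6(Δ_0 - g'(1)) = 66 and h_2·σ_2 + 2h_2·σ_3 = 6(g'(4) - Δ_2) = -27.
Forward elimination and back-substitution give σ_0 = 799/15, σ_1 = -608/15, σ_2 = 463/15, σ_3 = -434/15.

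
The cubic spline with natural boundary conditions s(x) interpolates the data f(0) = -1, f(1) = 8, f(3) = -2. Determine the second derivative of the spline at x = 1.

With M_i denoting the second derivative at x_i, h_i = 1, 2, and Δ_i = (y_(i+1) − y_i)/h_i = 9, -5:
  1·M_0 + 6·M_1 + 2·M_2 = 6(Δ_1 - Δ_0) = -84
Natural end conditions: M_0 = M_2 = 0.
Forward elimination and back-substitution give M_0 = 0, M_1 = -14, M_2 = 0.

-14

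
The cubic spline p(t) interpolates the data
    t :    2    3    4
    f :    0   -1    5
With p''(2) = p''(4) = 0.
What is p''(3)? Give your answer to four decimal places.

10.5000

Let M_i = p''(x_i). Step sizes h_i = 1, 1; slopes of the chords Δ_i = (y_(i+1) - y_i)/h_i = -1, 6.
  1·M_0 + 4·M_1 + 1·M_2 = 6(Δ_1 - Δ_0) = 42
Natural end conditions: M_0 = M_2 = 0.
Solving: M_0 = 0, M_1 = 21/2, M_2 = 0.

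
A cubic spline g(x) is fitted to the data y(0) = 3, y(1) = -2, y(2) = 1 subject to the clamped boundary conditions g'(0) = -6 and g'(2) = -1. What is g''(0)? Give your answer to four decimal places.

Put m_i = g'' at the i-th knot. Here h = (1, 1) and Δ = (-5, 3), so the interior equations h_(i-1)·m_(i-1) + 2(h_(i-1)+h_i)·m_i + h_i·m_(i+1) = 6(Δ_i − Δ_(i-1)) read
  1·m_0 + 4·m_1 + 1·m_2 = 6(Δ_1 - Δ_0) = 48
Clamped end conditions give two more equations: 2h_0·m_0 + h_0·m_1 = 6(Δ_0 - g'(0)) = 6 and h_1·m_1 + 2h_1·m_2 = 6(g'(2) - Δ_1) = -24.
Hence m_0 = -13/2, m_1 = 19, m_2 = -43/2.

-6.5000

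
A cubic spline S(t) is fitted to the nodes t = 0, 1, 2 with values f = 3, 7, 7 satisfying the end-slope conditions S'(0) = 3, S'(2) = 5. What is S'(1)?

Write m_i for S''(x_i). With h_i = 1, 1 and divided differences Δ_i = 4, 0, the continuity of S' gives the tridiagonal system
  1·m_0 + 4·m_1 + 1·m_2 = 6(Δ_1 - Δ_0) = -24
Clamped end conditions give two more equations: 2h_0·m_0 + h_0·m_1 = 6(Δ_0 - S'(0)) = 6 and h_1·m_1 + 2h_1·m_2 = 6(S'(2) - Δ_1) = 30.
Hence m_0 = 10, m_1 = -14, m_2 = 22.
On [1, 2], S'(t) = b_1 + 2c_1·(t - 1) + 3d_1·(t - 1)² with b_1 = Δ_1 - h_1(2m_1 + m_2)/6 = 1, c_1 = m_1/2 = -7, d_1 = (m_2 - m_1)/(6h_1) = 6. So S'(1) = 1.

1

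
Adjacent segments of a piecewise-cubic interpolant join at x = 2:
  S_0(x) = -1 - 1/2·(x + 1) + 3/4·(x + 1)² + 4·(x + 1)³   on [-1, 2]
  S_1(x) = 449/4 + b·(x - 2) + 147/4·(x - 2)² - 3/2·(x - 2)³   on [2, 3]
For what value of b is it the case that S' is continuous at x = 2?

S_0'(x) = -1/2 + 3/2·(x + 1) + 12·(x + 1)², so S_0'(2) = 112. On the right, S_1'(2) = b, so b = 112.

112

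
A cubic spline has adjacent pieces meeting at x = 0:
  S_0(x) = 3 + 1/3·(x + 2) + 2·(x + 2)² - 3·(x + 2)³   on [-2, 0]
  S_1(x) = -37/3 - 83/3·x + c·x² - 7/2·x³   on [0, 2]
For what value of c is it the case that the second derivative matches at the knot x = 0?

S_0''(x) = 4 - 18·(x + 2), so S_0''(0) = -32. On the right, S_1''(0) = 2c, so c = -16.

-16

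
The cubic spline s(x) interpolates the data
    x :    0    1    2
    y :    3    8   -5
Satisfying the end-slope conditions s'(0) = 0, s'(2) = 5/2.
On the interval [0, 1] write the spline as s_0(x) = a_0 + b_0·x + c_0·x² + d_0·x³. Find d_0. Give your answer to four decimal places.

-16.6250

Write m_i for s''(x_i). With h_i = 1, 1 and divided differences Δ_i = 5, -13, the continuity of s' gives the tridiagonal system
  1·m_0 + 4·m_1 + 1·m_2 = 6(Δ_1 - Δ_0) = -108
Clamped end conditions give two more equations: 2h_0·m_0 + h_0·m_1 = 6(Δ_0 - s'(0)) = 30 and h_1·m_1 + 2h_1·m_2 = 6(s'(2) - Δ_1) = 93.
Hence m_0 = 173/4, m_1 = -113/2, m_2 = 299/4.
On [0, 1], with s_0(x) = a_0 + b_0·x + c_0·x² + d_0·x³: c_0 = m_0/2 = 173/8, d_0 = (m_1 - m_0)/(6h_0) = -133/8, b_0 = Δ_0 - h_0(2m_0 + m_1)/6 = 0.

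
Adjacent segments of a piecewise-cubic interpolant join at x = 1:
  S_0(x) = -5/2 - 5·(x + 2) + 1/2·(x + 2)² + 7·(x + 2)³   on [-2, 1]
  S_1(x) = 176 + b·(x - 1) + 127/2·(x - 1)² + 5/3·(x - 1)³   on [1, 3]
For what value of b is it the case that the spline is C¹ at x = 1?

187

S_0'(x) = -5 + 1·(x + 2) + 21·(x + 2)², so S_0'(1) = 187. On the right, S_1'(1) = b, so b = 187.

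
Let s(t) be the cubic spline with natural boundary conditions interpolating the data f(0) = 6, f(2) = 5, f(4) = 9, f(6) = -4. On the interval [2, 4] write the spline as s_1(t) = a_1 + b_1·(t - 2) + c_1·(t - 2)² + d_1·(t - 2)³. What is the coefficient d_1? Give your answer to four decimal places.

-0.9167

With M_i denoting the second derivative at x_i, h_i = 2, 2, 2, and Δ_i = (y_(i+1) − y_i)/h_i = -1/2, 2, -13/2:
  2·M_0 + 8·M_1 + 2·M_2 = 6(Δ_1 - Δ_0) = 15
  2·M_1 + 8·M_2 + 2·M_3 = 6(Δ_2 - Δ_1) = -51
Natural end conditions: M_0 = M_3 = 0.
Hence M_0 = 0, M_1 = 37/10, M_2 = -73/10, M_3 = 0.
On [2, 4], with s_1(t) = a_1 + b_1·(t - 2) + c_1·(t - 2)² + d_1·(t - 2)³: c_1 = M_1/2 = 37/20, d_1 = (M_2 - M_1)/(6h_1) = -11/12, b_1 = Δ_1 - h_1(2M_1 + M_2)/6 = 59/30.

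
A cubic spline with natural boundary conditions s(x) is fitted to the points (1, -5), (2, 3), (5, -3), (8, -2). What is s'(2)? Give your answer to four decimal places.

5.0805

Put σ_i = s'' at the i-th knot. Here h = (1, 3, 3) and Δ = (8, -2, 1/3), so the interior equations h_(i-1)·σ_(i-1) + 2(h_(i-1)+h_i)·σ_i + h_i·σ_(i+1) = 6(Δ_i − Δ_(i-1)) read
  1·σ_0 + 8·σ_1 + 3·σ_2 = 6(Δ_1 - Δ_0) = -60
  3·σ_1 + 12·σ_2 + 3·σ_3 = 6(Δ_2 - Δ_1) = 14
Natural end conditions: σ_0 = σ_3 = 0.
Forward elimination and back-substitution give σ_0 = 0, σ_1 = -254/29, σ_2 = 292/87, σ_3 = 0.
On [2, 5], s'(x) = b_1 + 2c_1·(x - 2) + 3d_1·(x - 2)² with b_1 = Δ_1 - h_1(2σ_1 + σ_2)/6 = 442/87, c_1 = σ_1/2 = -127/29, d_1 = (σ_2 - σ_1)/(6h_1) = 527/783. So s'(2) = 442/87.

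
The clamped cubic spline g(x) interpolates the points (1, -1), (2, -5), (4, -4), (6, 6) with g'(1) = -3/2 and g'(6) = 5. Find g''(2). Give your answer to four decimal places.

5.4348

Put M_i = g'' at the i-th knot. Here h = (1, 2, 2) and Δ = (-4, 1/2, 5), so the interior equations h_(i-1)·M_(i-1) + 2(h_(i-1)+h_i)·M_i + h_i·M_(i+1) = 6(Δ_i − Δ_(i-1)) read
  1·M_0 + 6·M_1 + 2·M_2 = 6(Δ_1 - Δ_0) = 27
  2·M_1 + 8·M_2 + 2·M_3 = 6(Δ_2 - Δ_1) = 27
Clamped end conditions give two more equations: 2h_0·M_0 + h_0·M_1 = 6(Δ_0 - g'(1)) = -15 and h_2·M_2 + 2h_2·M_3 = 6(g'(6) - Δ_2) = 0.
Hence M_0 = -235/23, M_1 = 125/23, M_2 = 53/23, M_3 = -53/46.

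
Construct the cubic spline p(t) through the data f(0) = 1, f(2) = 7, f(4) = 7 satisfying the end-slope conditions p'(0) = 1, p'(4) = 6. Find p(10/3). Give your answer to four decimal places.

Write m_i for p''(x_i). With h_i = 2, 2 and divided differences Δ_i = 3, 0, the continuity of p' gives the tridiagonal system
  2·m_0 + 8·m_1 + 2·m_2 = 6(Δ_1 - Δ_0) = -18
Clamped end conditions give two more equations: 2h_0·m_0 + h_0·m_1 = 6(Δ_0 - p'(0)) = 12 and h_1·m_1 + 2h_1·m_2 = 6(p'(4) - Δ_1) = 36.
Forward elimination and back-substitution give m_0 = 13/2, m_1 = -7, m_2 = 25/2.
On [2, 4], p(t) = 7 + 1/2·(t - 2) - 7/2·(t - 2)² + 13/8·(t - 2)³.
With (t - 2) = 4/3: p(10/3) = 143/27.

5.2963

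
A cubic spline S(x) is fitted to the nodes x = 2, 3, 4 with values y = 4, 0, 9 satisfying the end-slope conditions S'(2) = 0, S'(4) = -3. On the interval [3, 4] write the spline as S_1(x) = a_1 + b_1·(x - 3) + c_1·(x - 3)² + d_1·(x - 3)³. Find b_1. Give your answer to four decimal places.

Let σ_i = S''(x_i). Step sizes h_i = 1, 1; slopes of the chords Δ_i = (y_(i+1) - y_i)/h_i = -4, 9.
  1·σ_0 + 4·σ_1 + 1·σ_2 = 6(Δ_1 - Δ_0) = 78
Clamped end conditions give two more equations: 2h_0·σ_0 + h_0·σ_1 = 6(Δ_0 - S'(2)) = -24 and h_1·σ_1 + 2h_1·σ_2 = 6(S'(4) - Δ_1) = -72.
Solving the tridiagonal system: σ_0 = -33, σ_1 = 42, σ_2 = -57.
On [3, 4], with S_1(x) = a_1 + b_1·(x - 3) + c_1·(x - 3)² + d_1·(x - 3)³: c_1 = σ_1/2 = 21, d_1 = (σ_2 - σ_1)/(6h_1) = -33/2, b_1 = Δ_1 - h_1(2σ_1 + σ_2)/6 = 9/2.

4.5000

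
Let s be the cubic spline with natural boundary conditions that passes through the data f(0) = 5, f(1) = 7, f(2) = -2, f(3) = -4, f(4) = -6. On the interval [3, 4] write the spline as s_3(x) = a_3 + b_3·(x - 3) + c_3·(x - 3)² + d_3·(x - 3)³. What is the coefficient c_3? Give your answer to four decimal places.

Let M_i = s''(x_i). Step sizes h_i = 1, 1, 1, 1; slopes of the chords Δ_i = (y_(i+1) - y_i)/h_i = 2, -9, -2, -2.
  1·M_0 + 4·M_1 + 1·M_2 = 6(Δ_1 - Δ_0) = -66
  1·M_1 + 4·M_2 + 1·M_3 = 6(Δ_2 - Δ_1) = 42
  1·M_2 + 4·M_3 + 1·M_4 = 6(Δ_3 - Δ_2) = 0
Natural end conditions: M_0 = M_4 = 0.
Solving: M_0 = 0, M_1 = -579/28, M_2 = 117/7, M_3 = -117/28, M_4 = 0.
On [3, 4], with s_3(x) = a_3 + b_3·(x - 3) + c_3·(x - 3)² + d_3·(x - 3)³: c_3 = M_3/2 = -117/56, d_3 = (M_4 - M_3)/(6h_3) = 39/56, b_3 = Δ_3 - h_3(2M_3 + M_4)/6 = -17/28.

-2.0893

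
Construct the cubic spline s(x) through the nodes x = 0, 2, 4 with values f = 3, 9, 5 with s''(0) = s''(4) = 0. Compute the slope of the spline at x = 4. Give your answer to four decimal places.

-3.2500

Write σ_i for s''(x_i). With h_i = 2, 2 and divided differences Δ_i = 3, -2, the continuity of s' gives the tridiagonal system
  2·σ_0 + 8·σ_1 + 2·σ_2 = 6(Δ_1 - Δ_0) = -30
Natural end conditions: σ_0 = σ_2 = 0.
Solving the tridiagonal system: σ_0 = 0, σ_1 = -15/4, σ_2 = 0.
On [2, 4], s'(x) = b_1 + 2c_1·(x - 2) + 3d_1·(x - 2)² with b_1 = Δ_1 - h_1(2σ_1 + σ_2)/6 = 1/2, c_1 = σ_1/2 = -15/8, d_1 = (σ_2 - σ_1)/(6h_1) = 5/16. So s'(4) = -13/4.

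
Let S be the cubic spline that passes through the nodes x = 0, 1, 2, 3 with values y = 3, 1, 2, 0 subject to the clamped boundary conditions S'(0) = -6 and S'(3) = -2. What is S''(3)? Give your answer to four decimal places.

Write σ_i for S''(x_i). With h_i = 1, 1, 1 and divided differences Δ_i = -2, 1, -2, the continuity of S' gives the tridiagonal system
  1·σ_0 + 4·σ_1 + 1·σ_2 = 6(Δ_1 - Δ_0) = 18
  1·σ_1 + 4·σ_2 + 1·σ_3 = 6(Δ_2 - Δ_1) = -18
Clamped end conditions give two more equations: 2h_0·σ_0 + h_0·σ_1 = 6(Δ_0 - S'(0)) = 24 and h_2·σ_2 + 2h_2·σ_3 = 6(S'(3) - Δ_2) = 0.
Hence σ_0 = 154/15, σ_1 = 52/15, σ_2 = -92/15, σ_3 = 46/15.

3.0667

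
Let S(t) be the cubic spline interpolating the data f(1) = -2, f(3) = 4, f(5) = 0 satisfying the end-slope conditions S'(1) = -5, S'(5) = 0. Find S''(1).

Put σ_i = S'' at the i-th knot. Here h = (2, 2) and Δ = (3, -2), so the interior equations h_(i-1)·σ_(i-1) + 2(h_(i-1)+h_i)·σ_i + h_i·σ_(i+1) = 6(Δ_i − Δ_(i-1)) read
  2·σ_0 + 8·σ_1 + 2·σ_2 = 6(Δ_1 - Δ_0) = -30
Clamped end conditions give two more equations: 2h_0·σ_0 + h_0·σ_1 = 6(Δ_0 - S'(1)) = 48 and h_1·σ_1 + 2h_1·σ_2 = 6(S'(5) - Δ_1) = 12.
Forward elimination and back-substitution give σ_0 = 17, σ_1 = -10, σ_2 = 8.

17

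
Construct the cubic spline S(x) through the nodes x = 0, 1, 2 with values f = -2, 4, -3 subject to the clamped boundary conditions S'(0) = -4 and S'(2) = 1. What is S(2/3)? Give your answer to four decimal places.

2.1481

Let m_i = S''(x_i). Step sizes h_i = 1, 1; slopes of the chords Δ_i = (y_(i+1) - y_i)/h_i = 6, -7.
  1·m_0 + 4·m_1 + 1·m_2 = 6(Δ_1 - Δ_0) = -78
Clamped end conditions give two more equations: 2h_0·m_0 + h_0·m_1 = 6(Δ_0 - S'(0)) = 60 and h_1·m_1 + 2h_1·m_2 = 6(S'(2) - Δ_1) = 48.
Solving: m_0 = 52, m_1 = -44, m_2 = 46.
On [0, 1], S(x) = -2 - 4·x + 26·x² - 16·x³.
With x = 2/3: S(2/3) = 58/27.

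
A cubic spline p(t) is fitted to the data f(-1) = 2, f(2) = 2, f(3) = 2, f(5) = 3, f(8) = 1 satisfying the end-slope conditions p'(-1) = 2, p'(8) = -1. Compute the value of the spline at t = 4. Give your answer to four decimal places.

Write M_i for p''(x_i). With h_i = 3, 1, 2, 3 and divided differences Δ_i = 0, 0, 1/2, -2/3, the continuity of p' gives the tridiagonal system
  3·M_0 + 8·M_1 + 1·M_2 = 6(Δ_1 - Δ_0) = 0
  1·M_1 + 6·M_2 + 2·M_3 = 6(Δ_2 - Δ_1) = 3
  2·M_2 + 10·M_3 + 3·M_4 = 6(Δ_3 - Δ_2) = -7
Clamped end conditions give two more equations: 2h_0·M_0 + h_0·M_1 = 6(Δ_0 - p'(-1)) = -12 and h_3·M_3 + 2h_3·M_4 = 6(p'(8) - Δ_3) = -2.
Forward elimination and back-substitution give M_0 = -955/396, M_1 = 163/198, M_2 = 257/396, M_3 = -85/99, M_4 = 19/198.
On [3, 5], p(t) = 2 + 35/99·(t - 3) + 257/792·(t - 3)² - 199/1584·(t - 3)³.
With (t - 3) = 1: p(4) = 4043/1584.

2.5524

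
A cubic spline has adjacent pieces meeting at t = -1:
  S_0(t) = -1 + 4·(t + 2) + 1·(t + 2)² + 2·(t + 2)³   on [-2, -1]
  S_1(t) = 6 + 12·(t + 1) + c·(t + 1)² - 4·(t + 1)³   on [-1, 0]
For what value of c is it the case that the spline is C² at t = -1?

7

S_0''(t) = 2 + 12·(t + 2), so S_0''(-1) = 14. On the right, S_1''(-1) = 2c, so c = 7.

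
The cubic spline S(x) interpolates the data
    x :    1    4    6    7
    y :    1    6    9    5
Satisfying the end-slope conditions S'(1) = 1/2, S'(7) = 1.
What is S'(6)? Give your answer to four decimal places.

Put M_i = S'' at the i-th knot. Here h = (3, 2, 1) and Δ = (5/3, 3/2, -4), so the interior equations h_(i-1)·M_(i-1) + 2(h_(i-1)+h_i)·M_i + h_i·M_(i+1) = 6(Δ_i − Δ_(i-1)) read
  3·M_0 + 10·M_1 + 2·M_2 = 6(Δ_1 - Δ_0) = -1
  2·M_1 + 6·M_2 + 1·M_3 = 6(Δ_2 - Δ_1) = -33
Clamped end conditions give two more equations: 2h_0·M_0 + h_0·M_1 = 6(Δ_0 - S'(1)) = 7 and h_2·M_2 + 2h_2·M_3 = 6(S'(7) - Δ_2) = 30.
Solving: M_0 = 1/3, M_1 = 5/3, M_2 = -28/3, M_3 = 59/3.
On [6, 7], S'(x) = b_2 + 2c_2·(x - 6) + 3d_2·(x - 6)² with b_2 = Δ_2 - h_2(2M_2 + M_3)/6 = -25/6, c_2 = M_2/2 = -14/3, d_2 = (M_3 - M_2)/(6h_2) = 29/6. So S'(6) = -25/6.

-4.1667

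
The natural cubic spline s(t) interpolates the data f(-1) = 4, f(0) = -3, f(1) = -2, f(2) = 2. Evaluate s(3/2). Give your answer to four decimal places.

-0.1000

Put σ_i = s'' at the i-th knot. Here h = (1, 1, 1) and Δ = (-7, 1, 4), so the interior equations h_(i-1)·σ_(i-1) + 2(h_(i-1)+h_i)·σ_i + h_i·σ_(i+1) = 6(Δ_i − Δ_(i-1)) read
  1·σ_0 + 4·σ_1 + 1·σ_2 = 6(Δ_1 - Δ_0) = 48
  1·σ_1 + 4·σ_2 + 1·σ_3 = 6(Δ_2 - Δ_1) = 18
Natural end conditions: σ_0 = σ_3 = 0.
Solving the tridiagonal system: σ_0 = 0, σ_1 = 58/5, σ_2 = 8/5, σ_3 = 0.
On [1, 2], s(t) = -2 + 52/15·(t - 1) + 4/5·(t - 1)² - 4/15·(t - 1)³.
With (t - 1) = 1/2: s(3/2) = -1/10.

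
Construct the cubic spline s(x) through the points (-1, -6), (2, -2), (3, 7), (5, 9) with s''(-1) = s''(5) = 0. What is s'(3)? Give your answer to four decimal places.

With M_i denoting the second derivative at x_i, h_i = 3, 1, 2, and Δ_i = (y_(i+1) − y_i)/h_i = 4/3, 9, 1:
  3·M_0 + 8·M_1 + 1·M_2 = 6(Δ_1 - Δ_0) = 46
  1·M_1 + 6·M_2 + 2·M_3 = 6(Δ_2 - Δ_1) = -48
Natural end conditions: M_0 = M_3 = 0.
Hence M_0 = 0, M_1 = 324/47, M_2 = -430/47, M_3 = 0.
On [3, 5], s'(x) = b_2 + 2c_2·(x - 3) + 3d_2·(x - 3)² with b_2 = Δ_2 - h_2(2M_2 + M_3)/6 = 1001/141, c_2 = M_2/2 = -215/47, d_2 = (M_3 - M_2)/(6h_2) = 215/282. So s'(3) = 1001/141.

7.0993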